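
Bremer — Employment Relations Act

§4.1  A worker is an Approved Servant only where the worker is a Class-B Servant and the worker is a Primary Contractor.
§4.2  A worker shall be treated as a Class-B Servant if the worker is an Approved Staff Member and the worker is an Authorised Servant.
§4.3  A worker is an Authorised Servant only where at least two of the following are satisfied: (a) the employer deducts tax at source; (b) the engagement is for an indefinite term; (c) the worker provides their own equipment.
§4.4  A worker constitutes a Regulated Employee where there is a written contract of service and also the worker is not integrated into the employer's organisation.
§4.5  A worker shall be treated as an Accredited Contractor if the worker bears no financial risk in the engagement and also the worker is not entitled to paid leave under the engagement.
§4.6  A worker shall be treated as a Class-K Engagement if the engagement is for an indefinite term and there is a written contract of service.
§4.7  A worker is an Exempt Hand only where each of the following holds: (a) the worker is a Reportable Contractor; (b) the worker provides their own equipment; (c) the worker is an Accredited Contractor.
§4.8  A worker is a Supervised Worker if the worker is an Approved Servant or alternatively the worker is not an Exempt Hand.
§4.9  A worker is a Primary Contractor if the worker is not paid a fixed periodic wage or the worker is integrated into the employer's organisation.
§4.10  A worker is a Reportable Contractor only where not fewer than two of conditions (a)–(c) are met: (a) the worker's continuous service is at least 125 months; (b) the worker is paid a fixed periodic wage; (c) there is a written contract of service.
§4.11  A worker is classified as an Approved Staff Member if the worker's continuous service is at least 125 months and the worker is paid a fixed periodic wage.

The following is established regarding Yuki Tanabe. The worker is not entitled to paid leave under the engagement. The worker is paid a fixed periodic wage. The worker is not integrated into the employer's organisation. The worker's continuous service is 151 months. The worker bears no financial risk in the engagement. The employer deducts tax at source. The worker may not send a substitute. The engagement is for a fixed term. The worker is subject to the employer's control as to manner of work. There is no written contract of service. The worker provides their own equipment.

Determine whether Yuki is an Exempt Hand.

Under §4.10: worker's continuous service: 151 months ≥ 125 months? yes; the worker is paid a fixed periodic wage? yes; there is a written contract of service? no — 2 of 3 hold (need ≥2) → satisfied.
Under §4.5: the worker bears no financial risk in the engagement? yes; and the worker is not entitled to paid leave under the engagement? yes. So the worker is an Accredited Contractor.
Under §4.7: Reportable Contractor (§4.10)? yes; and the worker provides their own equipment? yes; and Accredited Contractor (§4.5)? yes. So the worker is an Exempt Hand.

Yes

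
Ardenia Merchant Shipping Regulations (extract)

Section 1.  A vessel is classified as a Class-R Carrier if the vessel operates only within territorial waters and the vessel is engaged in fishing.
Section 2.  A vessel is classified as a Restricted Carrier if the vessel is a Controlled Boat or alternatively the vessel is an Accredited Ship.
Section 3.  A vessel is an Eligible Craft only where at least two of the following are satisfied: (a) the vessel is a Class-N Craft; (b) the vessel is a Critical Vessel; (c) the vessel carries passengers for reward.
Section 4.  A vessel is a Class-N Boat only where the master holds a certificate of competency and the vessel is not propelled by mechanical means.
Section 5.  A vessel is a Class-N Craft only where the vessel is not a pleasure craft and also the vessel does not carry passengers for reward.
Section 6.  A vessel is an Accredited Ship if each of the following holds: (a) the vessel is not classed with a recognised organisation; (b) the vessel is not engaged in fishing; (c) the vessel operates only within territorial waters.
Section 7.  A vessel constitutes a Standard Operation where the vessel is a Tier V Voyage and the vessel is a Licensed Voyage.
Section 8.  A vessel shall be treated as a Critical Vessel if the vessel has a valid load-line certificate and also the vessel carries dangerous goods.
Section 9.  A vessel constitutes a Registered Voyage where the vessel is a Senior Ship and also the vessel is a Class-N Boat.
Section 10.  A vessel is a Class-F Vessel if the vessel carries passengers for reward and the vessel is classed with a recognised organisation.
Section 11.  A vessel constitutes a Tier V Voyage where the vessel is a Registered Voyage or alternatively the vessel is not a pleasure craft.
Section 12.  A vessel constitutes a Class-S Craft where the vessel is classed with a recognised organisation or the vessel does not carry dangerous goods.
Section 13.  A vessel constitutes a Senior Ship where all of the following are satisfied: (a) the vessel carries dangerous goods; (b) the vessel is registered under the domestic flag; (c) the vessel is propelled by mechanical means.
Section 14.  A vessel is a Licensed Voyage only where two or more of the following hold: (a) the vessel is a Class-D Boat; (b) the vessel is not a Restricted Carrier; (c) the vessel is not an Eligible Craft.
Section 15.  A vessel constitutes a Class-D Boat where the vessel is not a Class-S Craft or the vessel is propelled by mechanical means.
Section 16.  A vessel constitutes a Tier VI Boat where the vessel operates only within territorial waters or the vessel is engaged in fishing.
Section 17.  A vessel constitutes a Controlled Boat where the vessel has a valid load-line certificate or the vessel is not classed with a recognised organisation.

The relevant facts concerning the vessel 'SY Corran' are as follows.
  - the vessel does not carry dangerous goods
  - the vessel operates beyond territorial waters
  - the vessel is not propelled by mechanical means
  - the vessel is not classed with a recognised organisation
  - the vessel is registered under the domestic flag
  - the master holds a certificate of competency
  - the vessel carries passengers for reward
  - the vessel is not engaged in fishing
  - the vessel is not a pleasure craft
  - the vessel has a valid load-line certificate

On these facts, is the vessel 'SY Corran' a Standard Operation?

No

section 13 — Senior Ship: [the vessel carries dangerous goods? no] AND [the vessel is registered under the domestic flag? yes] AND [the vessel is propelled by mechanical means? no] → not satisfied.
section 4 — Class-N Boat: [the master holds a certificate of competency? yes] AND [the vessel is not propelled by mechanical means? yes] → satisfied.
section 9 — Registered Voyage: [Senior Ship (section 13)? no] AND [Class-N Boat (section 4)? yes] → not satisfied.
section 11 — Tier V Voyage: [Registered Voyage (section 9)? no] OR [the vessel is not a pleasure craft? yes] → satisfied.
section 12 — Class-S Craft: [the vessel is classed with a recognised organisation? no] OR [the vessel does not carry dangerous goods? yes] → satisfied.
section 15 — Class-D Boat: [not a Class-S Craft (section 12)? no] OR [the vessel is propelled by mechanical means? no] → not satisfied.
section 17 — Controlled Boat: [the vessel has a valid load-line certificate? yes] OR [the vessel is not classed with a recognised organisation? yes] → satisfied.
section 6 — Accredited Ship: [the vessel is not classed with a recognised organisation? yes] AND [the vessel is not engaged in fishing? yes] AND [the vessel operates only within territorial waters? no] → not satisfied.
section 2 — Restricted Carrier: [Controlled Boat (section 17)? yes] OR [Accredited Ship (section 6)? no] → satisfied.
section 5 — Class-N Craft: [the vessel is not a pleasure craft? yes] AND [the vessel does not carry passengers for reward? no] → not satisfied.
section 8 — Critical Vessel: [the vessel has a valid load-line certificate? yes] AND [the vessel carries dangerous goods? no] → not satisfied.
section 3 — Eligible Craft: Class-N Craft (section 5)? no; Critical Vessel (section 8)? no; the vessel carries passengers for reward? yes — 1 of 3 hold (need ≥2) → not satisfied.
section 14 — Licensed Voyage: Class-D Boat (section 15)? no; not a Restricted Carrier (section 2)? no; not an Eligible Craft (section 3)? yes — 1 of 3 hold (need ≥2) → not satisfied.
section 7 — Standard Operation: [Tier V Voyage (section 11)? yes] AND [Licensed Voyage (section 14)? no] → not satisfied.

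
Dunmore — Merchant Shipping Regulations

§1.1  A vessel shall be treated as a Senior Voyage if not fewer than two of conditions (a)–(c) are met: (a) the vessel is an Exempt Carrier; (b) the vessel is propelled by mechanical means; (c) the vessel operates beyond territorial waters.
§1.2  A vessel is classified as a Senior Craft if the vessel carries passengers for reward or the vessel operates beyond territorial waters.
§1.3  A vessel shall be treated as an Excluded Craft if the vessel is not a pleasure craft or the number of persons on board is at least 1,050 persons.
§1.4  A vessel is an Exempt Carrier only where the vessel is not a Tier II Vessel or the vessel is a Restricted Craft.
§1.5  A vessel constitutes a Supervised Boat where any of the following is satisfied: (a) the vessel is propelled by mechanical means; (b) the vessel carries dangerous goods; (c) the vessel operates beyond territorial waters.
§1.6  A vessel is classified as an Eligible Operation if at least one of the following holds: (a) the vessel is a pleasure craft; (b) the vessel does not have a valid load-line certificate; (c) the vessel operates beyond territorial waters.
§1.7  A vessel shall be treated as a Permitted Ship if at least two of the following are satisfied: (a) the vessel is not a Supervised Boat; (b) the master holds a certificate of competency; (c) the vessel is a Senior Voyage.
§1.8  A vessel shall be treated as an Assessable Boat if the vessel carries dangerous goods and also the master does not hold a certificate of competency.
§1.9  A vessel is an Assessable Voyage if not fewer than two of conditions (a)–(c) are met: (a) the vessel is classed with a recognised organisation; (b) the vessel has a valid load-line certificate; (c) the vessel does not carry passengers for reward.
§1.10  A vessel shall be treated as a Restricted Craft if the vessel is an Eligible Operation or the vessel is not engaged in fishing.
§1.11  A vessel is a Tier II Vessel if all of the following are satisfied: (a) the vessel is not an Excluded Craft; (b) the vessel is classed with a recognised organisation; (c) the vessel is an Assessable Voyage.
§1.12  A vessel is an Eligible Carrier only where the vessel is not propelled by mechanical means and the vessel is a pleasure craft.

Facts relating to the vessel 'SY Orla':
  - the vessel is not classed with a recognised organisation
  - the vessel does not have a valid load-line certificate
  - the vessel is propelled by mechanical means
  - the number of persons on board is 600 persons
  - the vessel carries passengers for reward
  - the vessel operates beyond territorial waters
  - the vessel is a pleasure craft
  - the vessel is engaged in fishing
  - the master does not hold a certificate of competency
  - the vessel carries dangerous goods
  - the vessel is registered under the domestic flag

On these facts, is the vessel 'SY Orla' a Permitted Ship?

No

§1.5 — Supervised Boat: [the vessel is propelled by mechanical means? yes] OR [the vessel carries dangerous goods? yes] OR [the vessel operates beyond territorial waters? yes] → satisfied.
§1.3 — Excluded Craft: [the vessel is not a pleasure craft? no] OR [number of persons on board: 600 persons ≥ 1,050 persons? no] → not satisfied.
§1.9 — Assessable Voyage: the vessel is classed with a recognised organisation? no; the vessel has a valid load-line certificate? no; the vessel does not carry passengers for reward? no — 0 of 3 hold (need ≥2) → not satisfied.
§1.11 — Tier II Vessel: [not an Excluded Craft (§1.3)? yes] AND [the vessel is classed with a recognised organisation? no] AND [Assessable Voyage (§1.9)? no] → not satisfied.
§1.6 — Eligible Operation: [the vessel is a pleasure craft? yes] OR [the vessel does not have a valid load-line certificate? yes] OR [the vessel operates beyond territorial waters? yes] → satisfied.
§1.10 — Restricted Craft: [Eligible Operation (§1.6)? yes] OR [the vessel is not engaged in fishing? no] → satisfied.
§1.4 — Exempt Carrier: [not a Tier II Vessel (§1.11)? yes] OR [Restricted Craft (§1.10)? yes] → satisfied.
§1.1 — Senior Voyage: Exempt Carrier (§1.4)? yes; the vessel is propelled by mechanical means? yes; the vessel operates beyond territorial waters? yes — 3 of 3 hold (need ≥2) → satisfied.
§1.7 — Permitted Ship: not a Supervised Boat (§1.5)? no; the master holds a certificate of competency? no; Senior Voyage (§1.1)? yes — 1 of 3 hold (need ≥2) → not satisfied.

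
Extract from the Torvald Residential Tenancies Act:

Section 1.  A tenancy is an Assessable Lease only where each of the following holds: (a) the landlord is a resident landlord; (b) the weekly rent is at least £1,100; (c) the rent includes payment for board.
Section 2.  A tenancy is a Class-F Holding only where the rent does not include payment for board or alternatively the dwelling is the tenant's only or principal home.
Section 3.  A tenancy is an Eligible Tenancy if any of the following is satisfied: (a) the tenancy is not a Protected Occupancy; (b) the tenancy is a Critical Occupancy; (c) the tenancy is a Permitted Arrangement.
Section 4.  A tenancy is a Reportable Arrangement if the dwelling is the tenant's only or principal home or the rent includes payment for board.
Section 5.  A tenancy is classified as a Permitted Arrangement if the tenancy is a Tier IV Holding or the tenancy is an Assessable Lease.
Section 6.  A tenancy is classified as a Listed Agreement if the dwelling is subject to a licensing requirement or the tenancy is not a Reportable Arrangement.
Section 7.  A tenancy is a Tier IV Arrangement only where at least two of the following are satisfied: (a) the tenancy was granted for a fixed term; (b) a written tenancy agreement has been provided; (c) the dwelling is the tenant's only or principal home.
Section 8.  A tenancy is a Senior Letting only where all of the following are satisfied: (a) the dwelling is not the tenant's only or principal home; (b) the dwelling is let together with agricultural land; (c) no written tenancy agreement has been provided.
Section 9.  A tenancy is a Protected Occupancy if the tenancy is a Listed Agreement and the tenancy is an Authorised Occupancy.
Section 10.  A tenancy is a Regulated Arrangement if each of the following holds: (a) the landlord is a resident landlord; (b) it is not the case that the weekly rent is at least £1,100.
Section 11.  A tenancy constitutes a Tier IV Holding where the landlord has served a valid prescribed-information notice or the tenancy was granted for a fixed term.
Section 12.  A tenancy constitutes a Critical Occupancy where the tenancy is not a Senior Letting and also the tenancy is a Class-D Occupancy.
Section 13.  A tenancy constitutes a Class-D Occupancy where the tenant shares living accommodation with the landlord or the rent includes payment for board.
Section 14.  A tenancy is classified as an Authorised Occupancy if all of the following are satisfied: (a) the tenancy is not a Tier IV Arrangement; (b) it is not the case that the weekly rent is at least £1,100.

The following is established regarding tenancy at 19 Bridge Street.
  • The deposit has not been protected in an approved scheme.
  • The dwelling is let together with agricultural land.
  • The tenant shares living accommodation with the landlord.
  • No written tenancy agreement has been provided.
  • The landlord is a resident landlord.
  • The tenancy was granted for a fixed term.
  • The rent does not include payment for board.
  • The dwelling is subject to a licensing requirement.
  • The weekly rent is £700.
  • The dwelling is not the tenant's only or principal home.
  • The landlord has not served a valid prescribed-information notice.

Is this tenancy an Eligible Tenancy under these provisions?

Yes

section 4 — Reportable Arrangement: [the dwelling is the tenant's only or principal home? no] OR [the rent includes payment for board? no] → not satisfied.
section 6 — Listed Agreement: [the dwelling is subject to a licensing requirement? yes] OR [not a Reportable Arrangement (section 4)? yes] → satisfied.
section 7 — Tier IV Arrangement: the tenancy was granted for a fixed term? yes; a written tenancy agreement has been provided? no; the dwelling is the tenant's only or principal home? no — 1 of 3 hold (need ≥2) → not satisfied.
section 14 — Authorised Occupancy: [not a Tier IV Arrangement (section 7)? yes] AND [weekly rent: £700 ≥ £1,100? no, so negated condition yes] → satisfied.
section 9 — Protected Occupancy: [Listed Agreement (section 6)? yes] AND [Authorised Occupancy (section 14)? yes] → satisfied.
section 8 — Senior Letting: [the dwelling is not the tenant's only or principal home? yes] AND [the dwelling is let together with agricultural land? yes] AND [no written tenancy agreement has been provided? yes] → satisfied.
section 13 — Class-D Occupancy: [the tenant shares living accommodation with the landlord? yes] OR [the rent includes payment for board? no] → satisfied.
section 12 — Critical Occupancy: [not a Senior Letting (section 8)? no] AND [Class-D Occupancy (section 13)? yes] → not satisfied.
section 11 — Tier IV Holding: [the landlord has served a valid prescribed-information notice? no] OR [the tenancy was granted for a fixed term? yes] → satisfied.
section 1 — Assessable Lease: [the landlord is a resident landlord? yes] AND [weekly rent: £700 ≥ £1,100? no] AND [the rent includes payment for board? no] → not satisfied.
section 5 — Permitted Arrangement: [Tier IV Holding (section 11)? yes] OR [Assessable Lease (section 1)? no] → satisfied.
section 3 — Eligible Tenancy: [not a Protected Occupancy (section 9)? no] OR [Critical Occupancy (section 12)? no] OR [Permitted Arrangement (section 5)? yes] → satisfied.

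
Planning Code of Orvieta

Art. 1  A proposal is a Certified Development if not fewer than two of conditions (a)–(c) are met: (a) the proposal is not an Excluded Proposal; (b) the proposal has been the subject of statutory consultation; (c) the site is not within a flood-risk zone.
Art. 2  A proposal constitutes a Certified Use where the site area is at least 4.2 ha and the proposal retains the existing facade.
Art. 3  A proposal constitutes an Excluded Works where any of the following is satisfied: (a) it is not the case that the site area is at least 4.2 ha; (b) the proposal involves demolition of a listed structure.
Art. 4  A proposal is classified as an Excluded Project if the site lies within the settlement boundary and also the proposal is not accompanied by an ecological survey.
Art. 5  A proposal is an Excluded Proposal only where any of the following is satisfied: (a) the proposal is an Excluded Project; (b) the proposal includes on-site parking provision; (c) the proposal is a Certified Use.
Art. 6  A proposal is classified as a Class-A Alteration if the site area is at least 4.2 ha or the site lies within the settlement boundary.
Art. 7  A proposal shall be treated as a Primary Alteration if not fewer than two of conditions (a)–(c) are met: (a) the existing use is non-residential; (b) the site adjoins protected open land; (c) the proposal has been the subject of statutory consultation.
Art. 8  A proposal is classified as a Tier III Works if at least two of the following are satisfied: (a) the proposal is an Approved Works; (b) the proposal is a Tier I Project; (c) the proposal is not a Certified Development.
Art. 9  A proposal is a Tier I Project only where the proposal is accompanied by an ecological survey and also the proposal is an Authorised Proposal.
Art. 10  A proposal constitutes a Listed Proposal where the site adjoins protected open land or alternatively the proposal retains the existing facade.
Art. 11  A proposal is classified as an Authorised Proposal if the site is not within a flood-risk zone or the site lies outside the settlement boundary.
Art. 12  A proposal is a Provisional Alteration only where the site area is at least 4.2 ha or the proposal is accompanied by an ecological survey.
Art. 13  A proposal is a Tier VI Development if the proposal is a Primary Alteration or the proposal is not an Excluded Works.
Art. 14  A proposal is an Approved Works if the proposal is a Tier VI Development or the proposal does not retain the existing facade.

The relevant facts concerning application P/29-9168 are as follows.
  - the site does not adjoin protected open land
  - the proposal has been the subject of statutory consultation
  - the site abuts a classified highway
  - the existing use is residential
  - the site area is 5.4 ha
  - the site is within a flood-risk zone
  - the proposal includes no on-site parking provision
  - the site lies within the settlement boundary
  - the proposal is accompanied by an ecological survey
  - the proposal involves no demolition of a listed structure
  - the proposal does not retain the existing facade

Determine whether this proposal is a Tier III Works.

Under article 7: the existing use is non-residential? no; the site adjoins protected open land? no; the proposal has been the subject of statutory consultation? yes — 1 of 3 hold (need ≥2) → not satisfied.
Under article 3: site area: 5.4 ha ≥ 4.2 ha? yes, so negated condition no; or the proposal involves demolition of a listed structure? no. So the proposal is not an Excluded Works.
Under article 13: Primary Alteration (article 7)? no; or not an Excluded Works (article 3)? yes. So the proposal is a Tier VI Development.
Under article 14: Tier VI Development (article 13)? yes; or the proposal does not retain the existing facade? yes. So the proposal is an Approved Works.
Under article 11: the site is not within a flood-risk zone? no; or the site lies outside the settlement boundary? no. So the proposal is not an Authorised Proposal.
Under article 9: the proposal is accompanied by an ecological survey? yes; and Authorised Proposal (article 11)? no. So the proposal is not a Tier I Project.
Under article 4: the site lies within the settlement boundary? yes; and the proposal is not accompanied by an ecological survey? no. So the proposal is not an Excluded Project.
Under article 2: site area: 5.4 ha ≥ 4.2 ha? yes; and the proposal retains the existing facade? no. So the proposal is not a Certified Use.
Under article 5: Excluded Project (article 4)? no; or the proposal includes on-site parking provision? no; or Certified Use (article 2)? no. So the proposal is not an Excluded Proposal.
Under article 1: not an Excluded Proposal (article 5)? yes; the proposal has been the subject of statutory consultation? yes; the site is not within a flood-risk zone? no — 2 of 3 hold (need ≥2) → satisfied.
Under article 8: Approved Works (article 14)? yes; Tier I Project (article 9)? no; not a Certified Development (article 1)? no — 1 of 3 hold (need ≥2) → not satisfied.

No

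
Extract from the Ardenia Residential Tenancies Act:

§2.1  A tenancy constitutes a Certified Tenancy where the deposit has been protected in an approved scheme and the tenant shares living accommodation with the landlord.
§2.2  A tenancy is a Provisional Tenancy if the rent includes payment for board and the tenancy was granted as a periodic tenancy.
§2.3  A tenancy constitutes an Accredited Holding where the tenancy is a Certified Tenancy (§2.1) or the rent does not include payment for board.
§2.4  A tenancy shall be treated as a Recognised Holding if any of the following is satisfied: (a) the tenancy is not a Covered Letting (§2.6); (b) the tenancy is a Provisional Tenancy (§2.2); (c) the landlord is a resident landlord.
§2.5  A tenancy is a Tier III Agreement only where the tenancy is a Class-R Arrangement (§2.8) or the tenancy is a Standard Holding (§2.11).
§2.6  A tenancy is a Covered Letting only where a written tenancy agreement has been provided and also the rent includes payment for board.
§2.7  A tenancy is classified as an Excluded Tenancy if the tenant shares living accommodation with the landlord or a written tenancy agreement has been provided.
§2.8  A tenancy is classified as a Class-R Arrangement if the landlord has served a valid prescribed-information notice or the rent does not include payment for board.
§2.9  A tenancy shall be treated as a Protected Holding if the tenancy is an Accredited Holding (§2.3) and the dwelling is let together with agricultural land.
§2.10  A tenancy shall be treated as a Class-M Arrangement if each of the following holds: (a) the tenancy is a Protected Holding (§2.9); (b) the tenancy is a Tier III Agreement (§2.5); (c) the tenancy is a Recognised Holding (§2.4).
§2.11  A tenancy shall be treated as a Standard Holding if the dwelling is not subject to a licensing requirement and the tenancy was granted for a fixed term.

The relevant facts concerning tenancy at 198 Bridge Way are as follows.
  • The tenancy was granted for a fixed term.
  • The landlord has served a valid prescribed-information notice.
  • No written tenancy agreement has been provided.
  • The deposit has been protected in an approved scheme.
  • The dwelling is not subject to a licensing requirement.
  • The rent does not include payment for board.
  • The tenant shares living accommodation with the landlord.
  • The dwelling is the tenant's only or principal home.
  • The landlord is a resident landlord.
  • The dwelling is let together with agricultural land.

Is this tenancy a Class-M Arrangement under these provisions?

§2.1 — Certified Tenancy: [the deposit has been protected in an approved scheme? yes] AND [the tenant shares living accommodation with the landlord? yes] → satisfied.
§2.3 — Accredited Holding: [Certified Tenancy (§2.1)? yes] OR [the rent does not include payment for board? yes] → satisfied.
§2.9 — Protected Holding: [Accredited Holding (§2.3)? yes] AND [the dwelling is let together with agricultural land? yes] → satisfied.
§2.8 — Class-R Arrangement: [the landlord has served a valid prescribed-information notice? yes] OR [the rent does not include payment for board? yes] → satisfied.
§2.11 — Standard Holding: [the dwelling is not subject to a licensing requirement? yes] AND [the tenancy was granted for a fixed term? yes] → satisfied.
§2.5 — Tier III Agreement: [Class-R Arrangement (§2.8)? yes] OR [Standard Holding (§2.11)? yes] → satisfied.
§2.6 — Covered Letting: [a written tenancy agreement has been provided? no] AND [the rent includes payment for board? no] → not satisfied.
§2.2 — Provisional Tenancy: [the rent includes payment for board? no] AND [the tenancy was granted as a periodic tenancy? no] → not satisfied.
§2.4 — Recognised Holding: [not a Covered Letting (§2.6)? yes] OR [Provisional Tenancy (§2.2)? no] OR [the landlord is a resident landlord? yes] → satisfied.
§2.10 — Class-M Arrangement: [Protected Holding (§2.9)? yes] AND [Tier III Agreement (§2.5)? yes] AND [Recognised Holding (§2.4)? yes] → satisfied.

Yes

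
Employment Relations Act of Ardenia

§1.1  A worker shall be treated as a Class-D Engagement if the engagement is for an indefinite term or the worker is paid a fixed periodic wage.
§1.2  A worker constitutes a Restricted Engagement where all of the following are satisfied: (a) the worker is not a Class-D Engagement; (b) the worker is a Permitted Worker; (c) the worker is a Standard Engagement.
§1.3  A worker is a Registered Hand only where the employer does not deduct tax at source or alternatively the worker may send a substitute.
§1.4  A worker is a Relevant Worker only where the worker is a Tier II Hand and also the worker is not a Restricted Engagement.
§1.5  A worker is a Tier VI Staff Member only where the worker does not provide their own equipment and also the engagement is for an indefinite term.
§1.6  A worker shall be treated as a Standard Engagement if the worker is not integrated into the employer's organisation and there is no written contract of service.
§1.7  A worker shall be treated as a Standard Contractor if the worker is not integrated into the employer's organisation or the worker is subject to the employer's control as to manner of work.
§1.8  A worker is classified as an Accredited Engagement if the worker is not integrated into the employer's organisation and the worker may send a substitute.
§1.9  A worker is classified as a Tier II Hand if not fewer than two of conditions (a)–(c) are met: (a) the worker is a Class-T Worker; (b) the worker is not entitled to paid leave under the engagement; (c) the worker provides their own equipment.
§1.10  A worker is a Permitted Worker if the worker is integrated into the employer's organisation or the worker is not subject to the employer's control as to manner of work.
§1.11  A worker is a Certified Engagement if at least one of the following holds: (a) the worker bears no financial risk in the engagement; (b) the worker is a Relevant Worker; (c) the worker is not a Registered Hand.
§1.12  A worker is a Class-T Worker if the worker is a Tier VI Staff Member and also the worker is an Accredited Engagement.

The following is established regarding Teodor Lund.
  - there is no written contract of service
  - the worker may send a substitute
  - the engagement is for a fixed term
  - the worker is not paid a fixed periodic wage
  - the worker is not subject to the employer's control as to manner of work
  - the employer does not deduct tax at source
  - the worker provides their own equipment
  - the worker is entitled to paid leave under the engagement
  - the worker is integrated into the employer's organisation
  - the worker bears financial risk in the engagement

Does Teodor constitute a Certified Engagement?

Under §1.5: the worker does not provide their own equipment? no; and the engagement is for an indefinite term? no. So the worker is not a Tier VI Staff Member.
Under §1.8: the worker is not integrated into the employer's organisation? no; and the worker may send a substitute? yes. So the worker is not an Accredited Engagement.
Under §1.12: Tier VI Staff Member (§1.5)? no; and Accredited Engagement (§1.8)? no. So the worker is not a Class-T Worker.
Under §1.9: Class-T Worker (§1.12)? no; the worker is not entitled to paid leave under the engagement? no; the worker provides their own equipment? yes — 1 of 3 hold (need ≥2) → not satisfied.
Under §1.1: the engagement is for an indefinite term? no; or the worker is paid a fixed periodic wage? no. So the worker is not a Class-D Engagement.
Under §1.10: the worker is integrated into the employer's organisation? yes; or the worker is not subject to the employer's control as to manner of work? yes. So the worker is a Permitted Worker.
Under §1.6: the worker is not integrated into the employer's organisation? no; and there is no written contract of service? yes. So the worker is not a Standard Engagement.
Under §1.2: not a Class-D Engagement (§1.1)? yes; and Permitted Worker (§1.10)? yes; and Standard Engagement (§1.6)? no. So the worker is not a Restricted Engagement.
Under §1.4: Tier II Hand (§1.9)? no; and not a Restricted Engagement (§1.2)? yes. So the worker is not a Relevant Worker.
Under §1.3: the employer does not deduct tax at source? yes; or the worker may send a substitute? yes. So the worker is a Registered Hand.
Under §1.11: the worker bears no financial risk in the engagement? no; or Relevant Worker (§1.4)? no; or not a Registered Hand (§1.3)? no. So the worker is not a Certified Engagement.

No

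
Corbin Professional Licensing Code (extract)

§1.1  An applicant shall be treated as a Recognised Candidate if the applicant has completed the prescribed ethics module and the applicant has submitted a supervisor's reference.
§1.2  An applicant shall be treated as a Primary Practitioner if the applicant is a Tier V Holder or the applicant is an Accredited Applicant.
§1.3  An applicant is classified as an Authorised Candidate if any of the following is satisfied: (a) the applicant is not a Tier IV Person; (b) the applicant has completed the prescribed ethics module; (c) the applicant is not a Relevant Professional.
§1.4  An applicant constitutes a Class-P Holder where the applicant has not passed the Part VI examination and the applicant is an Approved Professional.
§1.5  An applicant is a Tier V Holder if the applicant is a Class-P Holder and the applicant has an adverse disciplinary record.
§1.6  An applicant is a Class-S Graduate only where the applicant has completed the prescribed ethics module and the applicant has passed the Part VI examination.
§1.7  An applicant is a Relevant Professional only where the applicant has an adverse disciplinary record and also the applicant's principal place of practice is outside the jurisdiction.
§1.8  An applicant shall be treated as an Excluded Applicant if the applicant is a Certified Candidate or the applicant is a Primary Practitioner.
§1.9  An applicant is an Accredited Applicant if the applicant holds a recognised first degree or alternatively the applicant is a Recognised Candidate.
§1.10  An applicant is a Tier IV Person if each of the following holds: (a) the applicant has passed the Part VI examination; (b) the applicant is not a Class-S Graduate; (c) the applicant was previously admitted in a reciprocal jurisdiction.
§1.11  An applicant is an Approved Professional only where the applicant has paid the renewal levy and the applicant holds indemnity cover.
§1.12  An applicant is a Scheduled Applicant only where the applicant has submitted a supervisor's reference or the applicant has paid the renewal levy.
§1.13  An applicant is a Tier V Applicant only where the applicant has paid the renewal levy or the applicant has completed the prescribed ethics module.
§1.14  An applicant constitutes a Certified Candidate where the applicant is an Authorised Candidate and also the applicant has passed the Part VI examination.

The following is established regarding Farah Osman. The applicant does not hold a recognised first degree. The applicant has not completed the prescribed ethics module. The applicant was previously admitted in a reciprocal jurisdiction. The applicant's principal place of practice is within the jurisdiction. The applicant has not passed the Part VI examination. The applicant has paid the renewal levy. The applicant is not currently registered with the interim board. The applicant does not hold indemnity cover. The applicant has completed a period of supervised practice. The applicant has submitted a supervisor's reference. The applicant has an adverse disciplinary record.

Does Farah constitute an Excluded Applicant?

§1.6 — Class-S Graduate: [the applicant has completed the prescribed ethics module? no] AND [the applicant has passed the Part VI examination? no] → not satisfied.
§1.10 — Tier IV Person: [the applicant has passed the Part VI examination? no] AND [not a Class-S Graduate (§1.6)? yes] AND [the applicant was previously admitted in a reciprocal jurisdiction? yes] → not satisfied.
§1.7 — Relevant Professional: [the applicant has an adverse disciplinary record? yes] AND [the applicant's principal place of practice is outside the jurisdiction? no] → not satisfied.
§1.3 — Authorised Candidate: [not a Tier IV Person (§1.10)? yes] OR [the applicant has completed the prescribed ethics module? no] OR [not a Relevant Professional (§1.7)? yes] → satisfied.
§1.14 — Certified Candidate: [Authorised Candidate (§1.3)? yes] AND [the applicant has passed the Part VI examination? no] → not satisfied.
§1.11 — Approved Professional: [the applicant has paid the renewal levy? yes] AND [the applicant holds indemnity cover? no] → not satisfied.
§1.4 — Class-P Holder: [the applicant has not passed the Part VI examination? yes] AND [Approved Professional (§1.11)? no] → not satisfied.
§1.5 — Tier V Holder: [Class-P Holder (§1.4)? no] AND [the applicant has an adverse disciplinary record? yes] → not satisfied.
§1.1 — Recognised Candidate: [the applicant has completed the prescribed ethics module? no] AND [the applicant has submitted a supervisor's reference? yes] → not satisfied.
§1.9 — Accredited Applicant: [the applicant holds a recognised first degree? no] OR [Recognised Candidate (§1.1)? no] → not satisfied.
§1.2 — Primary Practitioner: [Tier V Holder (§1.5)? no] OR [Accredited Applicant (§1.9)? no] → not satisfied.
§1.8 — Excluded Applicant: [Certified Candidate (§1.14)? no] OR [Primary Practitioner (§1.2)? no] → not satisfied.

No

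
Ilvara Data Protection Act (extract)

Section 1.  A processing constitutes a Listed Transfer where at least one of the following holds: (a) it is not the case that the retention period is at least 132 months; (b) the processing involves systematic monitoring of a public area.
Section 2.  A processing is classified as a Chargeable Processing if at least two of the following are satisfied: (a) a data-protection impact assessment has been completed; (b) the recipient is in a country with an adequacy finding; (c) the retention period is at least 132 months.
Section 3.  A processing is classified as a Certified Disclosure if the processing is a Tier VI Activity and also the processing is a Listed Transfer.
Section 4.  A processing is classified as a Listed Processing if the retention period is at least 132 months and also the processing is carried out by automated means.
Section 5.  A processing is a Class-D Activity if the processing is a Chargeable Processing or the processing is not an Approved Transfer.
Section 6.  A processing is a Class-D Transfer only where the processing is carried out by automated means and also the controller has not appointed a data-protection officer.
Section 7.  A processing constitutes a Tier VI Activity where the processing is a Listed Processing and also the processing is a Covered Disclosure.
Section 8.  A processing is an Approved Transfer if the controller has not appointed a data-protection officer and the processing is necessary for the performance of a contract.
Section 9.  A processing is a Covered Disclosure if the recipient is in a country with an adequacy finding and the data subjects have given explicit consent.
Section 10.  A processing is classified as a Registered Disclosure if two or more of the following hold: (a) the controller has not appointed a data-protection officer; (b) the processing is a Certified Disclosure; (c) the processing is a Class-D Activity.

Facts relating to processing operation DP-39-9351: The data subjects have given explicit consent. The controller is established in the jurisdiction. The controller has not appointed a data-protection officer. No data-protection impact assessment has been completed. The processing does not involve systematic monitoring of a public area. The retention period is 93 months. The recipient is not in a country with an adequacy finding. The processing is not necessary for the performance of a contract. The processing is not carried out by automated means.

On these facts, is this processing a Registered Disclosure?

Yes

section 4 — Listed Processing: [retention period: 93 months ≥ 132 months? no] AND [the processing is carried out by automated means? no] → not satisfied.
section 9 — Covered Disclosure: [the recipient is in a country with an adequacy finding? no] AND [the data subjects have given explicit consent? yes] → not satisfied.
section 7 — Tier VI Activity: [Listed Processing (section 4)? no] AND [Covered Disclosure (section 9)? no] → not satisfied.
section 1 — Listed Transfer: [retention period: 93 months ≥ 132 months? no, so negated condition yes] OR [the processing involves systematic monitoring of a public area? no] → satisfied.
section 3 — Certified Disclosure: [Tier VI Activity (section 7)? no] AND [Listed Transfer (section 1)? yes] → not satisfied.
section 2 — Chargeable Processing: a data-protection impact assessment has been completed? no; the recipient is in a country with an adequacy finding? no; retention period: 93 months ≥ 132 months? no — 0 of 3 hold (need ≥2) → not satisfied.
section 8 — Approved Transfer: [the controller has not appointed a data-protection officer? yes] AND [the processing is necessary for the performance of a contract? no] → not satisfied.
section 5 — Class-D Activity: [Chargeable Processing (section 2)? no] OR [not an Approved Transfer (section 8)? yes] → satisfied.
section 10 — Registered Disclosure: the controller has not appointed a data-protection officer? yes; Certified Disclosure (section 3)? no; Class-D Activity (section 5)? yes — 2 of 3 hold (need ≥2) → satisfied.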